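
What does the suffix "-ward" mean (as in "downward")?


Suffix: -ward
As in: downward -> down + -ward
Meaning = in the direction of


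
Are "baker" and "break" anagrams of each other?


Word 1: "baker" → sorted: abekr
Word 2: "break" → sorted: abekr
Same letters? abekr == abekr
Anagram = Yes


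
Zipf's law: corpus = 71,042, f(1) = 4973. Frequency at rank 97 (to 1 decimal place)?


Zipf's law: f(r) = f(1) / r
f(1) = 4973
f(97) = 4973 / 97
= 51.3 occurrences


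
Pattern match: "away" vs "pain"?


Pattern of "away": [0, 1, 0, 2]
Pattern of "pain": [0, 1, 2, 3]
Patterns do not match
Same pattern = No


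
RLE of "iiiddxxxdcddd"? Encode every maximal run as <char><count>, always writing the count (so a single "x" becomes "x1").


String: "iiiddxxxdcddd"
Scanning for consecutive runs:
  'i' x 3
  'd' x 2
  'x' x 3
  'd' x 1
  'c' x 1
  'd' x 3
RLE = "i3d2x3d1c1d3"


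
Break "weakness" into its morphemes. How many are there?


Word: "weakness"
Morphemes: weak / -ness
Each morpheme carries meaning
= 2 morphemes


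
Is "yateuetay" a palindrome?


Word: "yateuetay"
Reversed: "yateuetay"
Forward == Backward? yateuetay == yateuetay
Palindrome = Yes


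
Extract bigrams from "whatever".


Word: "whatever" (length 8)
Number of bigrams = 8 - 2 + 1 = 7
  Position 0: "wh"
  Position 1: "ha"
  Position 2: "at"
  Position 3: "te"
  Position 4: "ev"
  Position 5: "ve"
  Position 6: "er"
Bigrams = "wh", "ha", "at", "te", "ev", "ve", "er"


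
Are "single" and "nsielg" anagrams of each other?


Word 1: "single" → sorted: egilns
Word 2: "nsielg" → sorted: egilns
Same letters? egilns == egilns
Anagram = Yes


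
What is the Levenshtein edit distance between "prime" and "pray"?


Word 1: "prime" (length 5)
Word 2: "pray" (length 4)
One optimal edit sequence (insert/delete/substitute each cost 1):
  1. keep 'p'
  2. keep 'r'
  3. delete 'i'  (+1)
  4. substitute 'm' -> 'a'  (+1)
  5. substitute 'e' -> 'y'  (+1)
Total edit operations: 3
Edit distance = 3


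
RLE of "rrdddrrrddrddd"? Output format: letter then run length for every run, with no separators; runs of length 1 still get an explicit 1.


String: "rrdddrrrddrddd"
Scanning for consecutive runs:
  'r' x 2
  'd' x 3
  'r' x 3
  'd' x 2
  'r' x 1
  'd' x 3
RLE = "r2d3r3d2r1d3"


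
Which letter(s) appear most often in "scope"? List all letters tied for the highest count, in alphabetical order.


Word: "scope"
Letter counts:
  'c': 1
  'e': 1
  'o': 1
  'p': 1
  's': 1
Maximum count = 1
Most frequent = 'c', 'e', 'o', 'p', 's' (1 time each)


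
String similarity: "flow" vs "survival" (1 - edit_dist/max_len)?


Word 1: "flow" (length 4)
Word 2: "survival" (length 8)
One optimal edit sequence:
  1. insert 's'  (+1)
  2. insert 'u'  (+1)
  3. insert 'r'  (+1)
  4. insert 'v'  (+1)
  5. substitute 'f' -> 'i'  (+1)
  6. substitute 'l' -> 'v'  (+1)
  7. substitute 'o' -> 'a'  (+1)
  8. substitute 'w' -> 'l'  (+1)
Edit distance = 8
Max length = max(4, 8) = 8
Similarity = 1 - 8/8
= 0.0000


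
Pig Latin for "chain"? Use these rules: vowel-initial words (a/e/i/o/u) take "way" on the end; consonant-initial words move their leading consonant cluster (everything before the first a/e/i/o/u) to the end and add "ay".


Word: "chain"
Starts with consonant(s) → move to end, add 'ay'
Consonant cluster: "ch"
Pig Latin = "ainchay"


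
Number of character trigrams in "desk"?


Word: "desk" (length 4)
Number of 3-grams = length - 3 + 1 = 4 - 3 + 1
= 2


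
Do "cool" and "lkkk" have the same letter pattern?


Pattern of "cool": [0, 1, 1, 2]
Pattern of "lkkk": [0, 1, 1, 1]
Patterns do not match
Same pattern = No


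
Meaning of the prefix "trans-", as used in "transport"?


Prefix: trans-
As in: transport -> trans- + port
Meaning = across


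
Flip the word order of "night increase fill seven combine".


Original: "night increase fill seven combine"
Words (1..n): night | increase | fill | seven | combine
Reversed (n..1): combine | seven | fill | increase | night
Result = "combine seven fill increase night"


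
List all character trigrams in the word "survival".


Word: "survival" (length 8)
Number of trigrams = 8 - 3 + 1 = 6
  Position 0: "sur"
  Position 1: "urv"
  Position 2: "rvi"
  Position 3: "viv"
  Position 4: "iva"
  Position 5: "val"
Trigrams = "sur", "urv", "rvi", "viv", "iva", "val"


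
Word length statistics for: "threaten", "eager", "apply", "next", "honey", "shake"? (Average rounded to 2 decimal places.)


Lengths: "threaten"=8, "eager"=5, "apply"=5, "next"=4, "honey"=5, "shake"=5
Sum = 32, Count = 6
Average = 32/6 = 5.33
= avg=5.33, min=4, max=8


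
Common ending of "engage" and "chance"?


Word 1: "engage"
Word 2: "chance"
Comparing from end:
  Pos -1: 'e' == 'e'
  Pos -2: 'g' != 'c' (stop)
LCS = "e" (length 1)


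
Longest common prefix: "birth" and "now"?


Word 1: "birth"
Word 2: "now"
Comparing from start:
  Pos 0: 'b' != 'n' (stop)
LCP = "" (length 0)


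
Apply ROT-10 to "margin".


Word: "margin"
Shift: 10
Each letter → (letter + shift) mod 26:
  'm' (12) + 10 = 22 → 'w'
  'a' (0) + 10 = 10 → 'k'
  'r' (17) + 10 = 1 → 'b'
  'g' (6) + 10 = 16 → 'q'
  'i' (8) + 10 = 18 → 's'
  'n' (13) + 10 = 23 → 'x'
Result = "wkbqsx"


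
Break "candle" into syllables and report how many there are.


Word: "candle"
Syllable breakdown: can · dle
Counting: 2 parts
= 2 syllables


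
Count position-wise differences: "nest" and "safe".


Comparing character by character (same length = 4):
  Pos 0: 'n' vs 's' !=
  Pos 1: 'e' vs 'a' !=
  Pos 2: 's' vs 'f' !=
  Pos 3: 't' vs 'e' !=
Hamming distance = 4


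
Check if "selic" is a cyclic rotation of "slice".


Word: "slice", Candidate: "selic"
Method: check if candidate is substring of word+word
"sliceslice" contains "selic"? No
Is rotation = No


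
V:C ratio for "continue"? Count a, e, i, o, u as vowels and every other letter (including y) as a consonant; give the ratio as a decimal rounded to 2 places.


Word: "continue"
Vowels (a,e,i,o,u): 4
Consonants: 4
Ratio = 4/4
= 1.00


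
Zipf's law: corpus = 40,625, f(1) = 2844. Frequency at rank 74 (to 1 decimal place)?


Zipf's law: f(r) = f(1) / r
f(1) = 2844
f(74) = 2844 / 74
= 38.4 occurrences


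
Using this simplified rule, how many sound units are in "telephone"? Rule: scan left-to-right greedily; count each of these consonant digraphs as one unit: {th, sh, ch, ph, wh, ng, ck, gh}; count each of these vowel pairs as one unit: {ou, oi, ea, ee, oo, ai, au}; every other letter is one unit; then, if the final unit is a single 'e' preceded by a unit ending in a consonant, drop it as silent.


Word: "telephone" (9 letters)
Left-to-right scan:
  1. 't' (letter)
  2. 'e' (letter)
  3. 'l' (letter)
  4. 'e' (letter)
  5. 'ph' (digraph)
  6. 'o' (letter)
  7. 'n' (letter)
  8. 'e' (letter)
Units from scan: 8
Final unit is 'e' after a consonant -> drop as silent (-1)
Sound units = 7 units


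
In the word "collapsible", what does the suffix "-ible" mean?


Suffix: -ible
As in: collapsible -> collapse + -ible, with a spelling change
Meaning = capable of


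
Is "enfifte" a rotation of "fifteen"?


Word: "fifteen", Candidate: "enfifte"
Method: check if candidate is substring of word+word
"fifteenfifteen" contains "enfifte"? Yes
Is rotation = Yes


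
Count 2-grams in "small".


Word: "small" (length 5)
Number of 2-grams = length - 2 + 1 = 5 - 2 + 1
= 4


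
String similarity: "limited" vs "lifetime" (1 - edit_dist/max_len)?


Word 1: "limited" (length 7)
Word 2: "lifetime" (length 8)
One optimal edit sequence:
  1. keep 'l'
  2. keep 'i'
  3. substitute 'm' -> 'f'  (+1)
  4. substitute 'i' -> 'e'  (+1)
  5. keep 't'
  6. insert 'i'  (+1)
  7. substitute 'e' -> 'm'  (+1)
  8. substitute 'd' -> 'e'  (+1)
Edit distance = 5
Max length = max(7, 8) = 8
Similarity = 1 - 5/8
= 0.3750


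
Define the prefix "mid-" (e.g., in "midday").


Prefix: mid-
Example: midday (mid- + day)
Meaning = middle


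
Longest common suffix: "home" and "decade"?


Word 1: "home"
Word 2: "decade"
Comparing from end:
  Pos -1: 'e' == 'e'
  Pos -2: 'm' != 'd' (stop)
LCS = "e" (length 1)


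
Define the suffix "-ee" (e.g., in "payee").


Suffix: -ee
Example: payee = pay + -ee
Meaning = one who receives


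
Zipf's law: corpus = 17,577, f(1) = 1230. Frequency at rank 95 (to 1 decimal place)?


Zipf's law: f(r) = f(1) / r
f(1) = 1230
f(95) = 1230 / 95
= 12.9 occurrences


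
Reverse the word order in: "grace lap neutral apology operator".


Original: "grace lap neutral apology operator"
Words (1..n): grace | lap | neutral | apology | operator
Reversed (n..1): operator | apology | neutral | lap | grace
Result = "operator apology neutral lap grace"


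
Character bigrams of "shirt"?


Word: "shirt" (length 5)
Number of bigrams = 5 - 2 + 1 = 4
  Position 0: "sh"
  Position 1: "hi"
  Position 2: "ir"
  Position 3: "rt"
Bigrams = "sh", "hi", "ir", "rt"


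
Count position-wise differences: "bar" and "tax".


Comparing character by character (same length = 3):
  Pos 0: 'b' vs 't' !=
  Pos 1: 'a' vs 'a' =
  Pos 2: 'r' vs 'x' !=
Hamming distance = 2


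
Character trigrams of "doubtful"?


Word: "doubtful" (length 8)
Number of trigrams = 8 - 3 + 1 = 6
  Position 0: "dou"
  Position 1: "oub"
  Position 2: "ubt"
  Position 3: "btf"
  Position 4: "tfu"
  Position 5: "ful"
Trigrams = "dou", "oub", "ubt", "btf", "tfu", "ful"


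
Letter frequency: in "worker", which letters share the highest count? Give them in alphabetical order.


Word: "worker"
Letter counts:
  'e': 1
  'k': 1
  'o': 1
  'r': 2
  'w': 1
Maximum count = 2
Most frequent = 'r' (2 times each)


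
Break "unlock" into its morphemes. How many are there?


Word: "unlock"
Morphemes: un- + lock
Each morpheme carries meaning
= 2 morphemes


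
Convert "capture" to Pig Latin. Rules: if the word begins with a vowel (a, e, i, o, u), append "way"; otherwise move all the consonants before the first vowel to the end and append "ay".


Word: "capture"
Starts with consonant(s) → move to end, add 'ay'
Consonant cluster: "c"
Pig Latin = "apturecay"


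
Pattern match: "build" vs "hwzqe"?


Pattern of "build": [0, 1, 2, 3, 4]
Pattern of "hwzqe": [0, 1, 2, 3, 4]
Patterns match
Same pattern = Yes


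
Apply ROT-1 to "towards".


Word: "towards"
Shift: 1
Each letter → (letter + shift) mod 26:
  't' (19) + 1 = 20 → 'u'
  'o' (14) + 1 = 15 → 'p'
  'w' (22) + 1 = 23 → 'x'
  'a' (0) + 1 = 1 → 'b'
  'r' (17) + 1 = 18 → 's'
  'd' (3) + 1 = 4 → 'e'
  's' (18) + 1 = 19 → 't'
Result = "upxbset"


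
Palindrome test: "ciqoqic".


Word: "ciqoqic"
Reversed: "ciqoqic"
Forward == Backward? ciqoqic == ciqoqic
Palindrome = Yes


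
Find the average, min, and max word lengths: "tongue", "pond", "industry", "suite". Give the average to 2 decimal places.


Lengths: "tongue"=6, "pond"=4, "industry"=8, "suite"=5
Sum = 23, Count = 4
Average = 23/4 = 5.75
= avg=5.75, min=4, max=8


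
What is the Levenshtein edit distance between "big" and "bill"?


Word 1: "big" (length 3)
Word 2: "bill" (length 4)
One optimal edit sequence (insert/delete/substitute each cost 1):
  1. keep 'b'
  2. keep 'i'
  3. insert 'l'  (+1)
  4. substitute 'g' -> 'l'  (+1)
Total edit operations: 2
Edit distance = 2


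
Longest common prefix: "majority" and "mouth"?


Word 1: "majority"
Word 2: "mouth"
Comparing from start:
  Pos 0: 'm' == 'm'
  Pos 1: 'a' != 'o' (stop)
LCP = "m" (length 1)


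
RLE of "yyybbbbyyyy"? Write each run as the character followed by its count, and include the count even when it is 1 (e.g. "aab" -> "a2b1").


String: "yyybbbbyyyy"
Scanning for consecutive runs:
  'y' x 3
  'b' x 4
  'y' x 4
RLE = "y3b4y4"


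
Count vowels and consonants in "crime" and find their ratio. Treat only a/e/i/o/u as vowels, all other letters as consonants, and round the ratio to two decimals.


Word: "crime"
Vowels (a,e,i,o,u): 2
Consonants: 3
Ratio = 2/3
= 0.67


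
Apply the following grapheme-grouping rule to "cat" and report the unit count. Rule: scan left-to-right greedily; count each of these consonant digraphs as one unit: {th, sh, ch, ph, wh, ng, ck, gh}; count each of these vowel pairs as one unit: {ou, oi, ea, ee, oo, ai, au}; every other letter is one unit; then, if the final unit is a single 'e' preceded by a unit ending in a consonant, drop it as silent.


Word: "cat" (3 letters)
Left-to-right scan:
  [1] 'c' (letter)
  [2] 'a' (letter)
  [3] 't' (letter)
Units from scan: 3
Sound units = 3 units


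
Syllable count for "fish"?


Word: "fish"
Syllable breakdown: fish
Counting: 1 part
= 1 syllable


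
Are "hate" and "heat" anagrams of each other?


Word 1: "hate" → sorted: aeht
Word 2: "heat" → sorted: aeht
Same letters? aeht == aeht
Anagram = Yes


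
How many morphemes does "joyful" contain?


Word: "joyful"
Morphemes: joy / -ful
Each morpheme carries meaning
= 2 morphemes


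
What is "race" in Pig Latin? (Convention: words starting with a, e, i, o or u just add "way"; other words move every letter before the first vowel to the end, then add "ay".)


Word: "race"
Starts with consonant(s) → move to end, add 'ay'
Consonant cluster: "r"
Pig Latin = "aceray"


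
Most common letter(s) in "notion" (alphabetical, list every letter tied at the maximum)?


Word: "notion"
Letter counts:
  'i': 1
  'n': 2
  'o': 2
  't': 1
Maximum count = 2
Most frequent = 'n', 'o' (2 times each)


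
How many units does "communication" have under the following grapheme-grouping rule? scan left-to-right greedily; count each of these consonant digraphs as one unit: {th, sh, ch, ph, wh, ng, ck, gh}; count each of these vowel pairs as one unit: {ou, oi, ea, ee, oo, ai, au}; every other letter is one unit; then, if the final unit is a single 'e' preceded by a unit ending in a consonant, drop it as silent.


Word: "communication" (13 letters)
Left-to-right scan:
  [1] 'c' (letter)
  [2] 'o' (letter)
  [3] 'm' (letter)
  [4] 'm' (letter)
  [5] 'u' (letter)
  [6] 'n' (letter)
  [7] 'i' (letter)
  [8] 'c' (letter)
  [9] 'a' (letter)
  [10] 't' (letter)
  [11] 'i' (letter)
  [12] 'o' (letter)
  [13] 'n' (letter)
Units from scan: 13
Sound units = 13 units


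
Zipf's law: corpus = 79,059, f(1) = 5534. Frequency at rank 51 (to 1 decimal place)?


Zipf's law: f(r) = f(1) / r
f(1) = 5534
f(51) = 5534 / 51
= 108.5 occurrences


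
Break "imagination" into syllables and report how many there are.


Word: "imagination"
Syllable breakdown: i · mag · i · na · tion
Counting: 5 parts
= 5 syllables


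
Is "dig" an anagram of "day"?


Word 1: "day" → sorted: ady
Word 2: "dig" → sorted: dgi
Same letters? ady != dgi
Anagram = No


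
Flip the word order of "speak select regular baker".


Original: "speak select regular baker"
Words (1..n): speak | select | regular | baker
Reversed (n..1): baker | regular | select | speak
Result = "baker regular select speak"


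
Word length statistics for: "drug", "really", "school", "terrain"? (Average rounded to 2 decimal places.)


Lengths: "drug"=4, "really"=6, "school"=6, "terrain"=7
Sum = 23, Count = 4
Average = 23/4 = 5.75
= avg=5.75, min=4, max=7


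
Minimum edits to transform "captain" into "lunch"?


Word 1: "captain" (length 7)
Word 2: "lunch" (length 5)
One optimal edit sequence (insert/delete/substitute each cost 1):
  1. delete 'c'  (+1)
  2. delete 'a'  (+1)
  3. substitute 'p' -> 'l'  (+1)
  4. substitute 't' -> 'u'  (+1)
  5. substitute 'a' -> 'n'  (+1)
  6. substitute 'i' -> 'c'  (+1)
  7. substitute 'n' -> 'h'  (+1)
Total edit operations: 7
Edit distance = 7


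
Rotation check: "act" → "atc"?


Word: "act", Candidate: "atc"
Method: check if candidate is substring of word+word
"actact" contains "atc"? No
Is rotation = No


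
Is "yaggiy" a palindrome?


Word: "yaggiy"
Reversed: "yiggay"
Forward == Backward? yaggiy != yiggay
Palindrome = No


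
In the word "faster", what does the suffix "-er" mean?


Suffix: -er
Example: faster (fast + -er)
Meaning = one who / more


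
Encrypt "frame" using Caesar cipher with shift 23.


Word: "frame"
Shift: 23
Each letter → (letter + shift) mod 26:
  'f' (5) + 23 = 2 → 'c'
  'r' (17) + 23 = 14 → 'o'
  'a' (0) + 23 = 23 → 'x'
  'm' (12) + 23 = 9 → 'j'
  'e' (4) + 23 = 1 → 'b'
Result = "coxjb"


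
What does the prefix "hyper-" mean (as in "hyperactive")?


Prefix: hyper-
Example: hyperactive = hyper- + active
Meaning = over / excessive


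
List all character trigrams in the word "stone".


Word: "stone" (length 5)
Number of trigrams = 5 - 3 + 1 = 3
  Position 0: "sto"
  Position 1: "ton"
  Position 2: "one"
Trigrams = "sto", "ton", "one"


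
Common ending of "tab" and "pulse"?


Word 1: "tab"
Word 2: "pulse"
Comparing from end:
  Pos -1: 'b' != 'e' (stop)
LCS = "" (length 0)


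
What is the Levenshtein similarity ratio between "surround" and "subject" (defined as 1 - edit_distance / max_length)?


Word 1: "surround" (length 8)
Word 2: "subject" (length 7)
One optimal edit sequence:
  1. keep 's'
  2. keep 'u'
  3. delete 'r'  (+1)
  4. substitute 'r' -> 'b'  (+1)
  5. substitute 'o' -> 'j'  (+1)
  6. substitute 'u' -> 'e'  (+1)
  7. substitute 'n' -> 'c'  (+1)
  8. substitute 'd' -> 't'  (+1)
Edit distance = 6
Max length = max(8, 7) = 8
Similarity = 1 - 6/8
= 0.2500


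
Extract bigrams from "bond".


Word: "bond" (length 4)
Number of bigrams = 4 - 2 + 1 = 3
  Position 0: "bo"
  Position 1: "on"
  Position 2: "nd"
Bigrams = "bo", "on", "nd"


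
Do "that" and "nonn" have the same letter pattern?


Pattern of "that": [0, 1, 2, 0]
Pattern of "nonn": [0, 1, 0, 0]
Patterns do not match
Same pattern = No


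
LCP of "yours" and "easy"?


Word 1: "yours"
Word 2: "easy"
Comparing from start:
  Pos 0: 'y' != 'e' (stop)
LCP = "" (length 0)


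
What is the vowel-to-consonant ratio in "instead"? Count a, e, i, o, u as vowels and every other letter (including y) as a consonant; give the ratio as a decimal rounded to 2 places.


Word: "instead"
Vowels (a,e,i,o,u): 3
Consonants: 4
Ratio = 3/4
= 0.75


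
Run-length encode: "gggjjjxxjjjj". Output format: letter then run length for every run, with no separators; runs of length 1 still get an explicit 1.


String: "gggjjjxxjjjj"
Scanning for consecutive runs:
  'g' x 3
  'j' x 3
  'x' x 2
  'j' x 4
RLE = "g3j3x2j4"


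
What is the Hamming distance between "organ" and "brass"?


Comparing character by character (same length = 5):
  Pos 0: 'o' vs 'b' !=
  Pos 1: 'r' vs 'r' =
  Pos 2: 'g' vs 'a' !=
  Pos 3: 'a' vs 's' !=
  Pos 4: 'n' vs 's' !=
Hamming distance = 4


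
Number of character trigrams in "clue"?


Word: "clue" (length 4)
Number of 3-grams = length - 3 + 1 = 4 - 3 + 1
= 2


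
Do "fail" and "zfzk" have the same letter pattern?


Pattern of "fail": [0, 1, 2, 3]
Pattern of "zfzk": [0, 1, 0, 2]
Patterns do not match
Same pattern = No


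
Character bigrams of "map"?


Word: "map" (length 3)
Number of bigrams = 3 - 2 + 1 = 2
  Position 0: "ma"
  Position 1: "ap"
Bigrams = "ma", "ap"


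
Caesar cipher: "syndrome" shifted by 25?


Word: "syndrome"
Shift: 25
Each letter → (letter + shift) mod 26:
  's' (18) + 25 = 17 → 'r'
  'y' (24) + 25 = 23 → 'x'
  'n' (13) + 25 = 12 → 'm'
  'd' (3) + 25 = 2 → 'c'
  'r' (17) + 25 = 16 → 'q'
  'o' (14) + 25 = 13 → 'n'
  'm' (12) + 25 = 11 → 'l'
  'e' (4) + 25 = 3 → 'd'
Result = "rxmcqnld"


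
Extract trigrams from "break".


Word: "break" (length 5)
Number of trigrams = 5 - 3 + 1 = 3
  Position 0: "bre"
  Position 1: "rea"
  Position 2: "eak"
Trigrams = "bre", "rea", "eak"


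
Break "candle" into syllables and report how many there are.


Word: "candle"
Syllable breakdown: can-dle
Counting: 2 parts
= 2 syllables


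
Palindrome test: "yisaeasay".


Word: "yisaeasay"
Reversed: "yasaeasiy"
Forward == Backward? yisaeasay != yasaeasiy
Palindrome = No


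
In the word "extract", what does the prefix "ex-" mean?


Prefix: ex-
Example: extract = ex- + tract
Meaning = out / former


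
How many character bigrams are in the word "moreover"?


Word: "moreover" (length 8)
Number of 2-grams = length - 2 + 1 = 8 - 2 + 1
= 7


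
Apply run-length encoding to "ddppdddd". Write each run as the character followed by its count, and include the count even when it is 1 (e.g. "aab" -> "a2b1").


String: "ddppdddd"
Scanning for consecutive runs:
  'd' x 2
  'p' x 2
  'd' x 4
RLE = "d2p2d4"


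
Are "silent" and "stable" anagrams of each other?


Word 1: "silent" → sorted: eilnst
Word 2: "stable" → sorted: abelst
Same letters? eilnst != abelst
Anagram = No


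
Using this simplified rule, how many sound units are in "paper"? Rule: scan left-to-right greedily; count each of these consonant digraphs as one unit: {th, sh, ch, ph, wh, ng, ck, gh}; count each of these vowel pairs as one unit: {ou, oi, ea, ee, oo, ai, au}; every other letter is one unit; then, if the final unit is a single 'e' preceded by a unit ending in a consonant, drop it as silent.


Word: "paper" (5 letters)
Left-to-right scan:
  1. 'p' (letter)
  2. 'a' (letter)
  3. 'p' (letter)
  4. 'e' (letter)
  5. 'r' (letter)
Units from scan: 5
Sound units = 5 units


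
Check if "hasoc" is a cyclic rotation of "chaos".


Word: "chaos", Candidate: "hasoc"
Method: check if candidate is substring of word+word
"chaoschaos" contains "hasoc"? No
Is rotation = No


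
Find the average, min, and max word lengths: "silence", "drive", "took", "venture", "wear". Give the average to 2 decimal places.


Lengths: "silence"=7, "drive"=5, "took"=4, "venture"=7, "wear"=4
Sum = 27, Count = 5
Average = 27/5 = 5.40
= avg=5.40, min=4, max=7


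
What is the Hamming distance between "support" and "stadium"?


Comparing character by character (same length = 7):
  Pos 0: 's' vs 's' =
  Pos 1: 'u' vs 't' !=
  Pos 2: 'p' vs 'a' !=
  Pos 3: 'p' vs 'd' !=
  Pos 4: 'o' vs 'i' !=
  Pos 5: 'r' vs 'u' !=
  Pos 6: 't' vs 'm' !=
Hamming distance = 6


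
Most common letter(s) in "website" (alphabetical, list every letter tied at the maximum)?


Word: "website"
Letter counts:
  'b': 1
  'e': 2
  'i': 1
  's': 1
  't': 1
  'w': 1
Maximum count = 2
Most frequent = 'e' (2 times each)


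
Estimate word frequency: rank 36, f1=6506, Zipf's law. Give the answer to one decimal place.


Zipf's law: f(r) = f(1) / r
f(1) = 6506
f(36) = 6506 / 36
= 180.7 occurrences


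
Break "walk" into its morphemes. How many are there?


Word: "walk"
Morphemes: walk
Each morpheme carries meaning
= 1 morpheme


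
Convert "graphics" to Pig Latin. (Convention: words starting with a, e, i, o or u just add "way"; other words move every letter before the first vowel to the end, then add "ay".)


Word: "graphics"
Starts with consonant(s) → move to end, add 'ay'
Consonant cluster: "gr"
Pig Latin = "aphicsgray"


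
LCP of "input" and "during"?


Word 1: "input"
Word 2: "during"
Comparing from start:
  Pos 0: 'i' != 'd' (stop)
LCP = "" (length 0)


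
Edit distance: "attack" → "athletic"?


Word 1: "attack" (length 6)
Word 2: "athletic" (length 8)
One optimal edit sequence (insert/delete/substitute each cost 1):
  1. keep 'a'
  2. keep 't'
  3. insert 'h'  (+1)
  4. insert 'l'  (+1)
  5. insert 'e'  (+1)
  6. keep 't'
  7. substitute 'a' -> 'i'  (+1)
  8. keep 'c'
  9. delete 'k'  (+1)
Total edit operations: 5
Edit distance = 5


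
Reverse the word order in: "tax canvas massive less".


Original: "tax canvas massive less"
Words (1..n): tax | canvas | massive | less
Reversed (n..1): less | massive | canvas | tax
Result = "less massive canvas tax"


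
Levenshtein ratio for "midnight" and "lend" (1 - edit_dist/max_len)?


Word 1: "midnight" (length 8)
Word 2: "lend" (length 4)
One optimal edit sequence:
  1. delete 'm'  (+1)
  2. substitute 'i' -> 'l'  (+1)
  3. substitute 'd' -> 'e'  (+1)
  4. keep 'n'
  5. delete 'i'  (+1)
  6. delete 'g'  (+1)
  7. delete 'h'  (+1)
  8. substitute 't' -> 'd'  (+1)
Edit distance = 7
Max length = max(8, 4) = 8
Similarity = 1 - 7/8
= 0.1250


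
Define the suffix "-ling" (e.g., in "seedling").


Suffix: -ling
Example: seedling (seed + -ling)
Meaning = small / young


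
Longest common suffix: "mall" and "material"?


Word 1: "mall"
Word 2: "material"
Comparing from end:
  Pos -1: 'l' == 'l'
  Pos -2: 'l' != 'a' (stop)
LCS = "l" (length 1)


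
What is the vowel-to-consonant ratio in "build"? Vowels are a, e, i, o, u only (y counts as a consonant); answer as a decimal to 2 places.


Word: "build"
Vowels (a,e,i,o,u): 2
Consonants: 3
Ratio = 2/3
= 0.67


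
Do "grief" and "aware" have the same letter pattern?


Pattern of "grief": [0, 1, 2, 3, 4]
Pattern of "aware": [0, 1, 0, 2, 3]
Patterns do not match
Same pattern = No


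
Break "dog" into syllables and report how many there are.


Word: "dog"
Syllable breakdown: dog
Counting: 1 part
= 1 syllable


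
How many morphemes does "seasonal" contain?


Word: "seasonal"
Morphemes: season | -al
Each morpheme carries meaning
= 2 morphemes


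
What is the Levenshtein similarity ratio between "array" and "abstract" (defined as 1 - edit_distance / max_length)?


Word 1: "array" (length 5)
Word 2: "abstract" (length 8)
One optimal edit sequence:
  1. keep 'a'
  2. insert 'b'  (+1)
  3. insert 's'  (+1)
  4. substitute 'r' -> 't'  (+1)
  5. keep 'r'
  6. keep 'a'
  7. insert 'c'  (+1)
  8. substitute 'y' -> 't'  (+1)
Edit distance = 5
Max length = max(5, 8) = 8
Similarity = 1 - 5/8
= 0.3750


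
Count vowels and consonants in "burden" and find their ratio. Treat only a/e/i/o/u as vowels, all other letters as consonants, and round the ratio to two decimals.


Word: "burden"
Vowels (a,e,i,o,u): 2
Consonants: 4
Ratio = 2/4
= 0.50


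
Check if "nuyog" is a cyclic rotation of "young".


Word: "young", Candidate: "nuyog"
Method: check if candidate is substring of word+word
"youngyoung" contains "nuyog"? No
Is rotation = No


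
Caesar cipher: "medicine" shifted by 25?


Word: "medicine"
Shift: 25
Each letter → (letter + shift) mod 26:
  'm' (12) + 25 = 11 → 'l'
  'e' (4) + 25 = 3 → 'd'
  'd' (3) + 25 = 2 → 'c'
  'i' (8) + 25 = 7 → 'h'
  'c' (2) + 25 = 1 → 'b'
  'i' (8) + 25 = 7 → 'h'
  'n' (13) + 25 = 12 → 'm'
  'e' (4) + 25 = 3 → 'd'
Result = "ldchbhmd"


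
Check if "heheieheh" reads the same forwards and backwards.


Word: "heheieheh"
Reversed: "heheieheh"
Forward == Backward? heheieheh == heheieheh
Palindrome = Yes


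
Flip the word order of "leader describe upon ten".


Original: "leader describe upon ten"
Words (1..n): leader | describe | upon | ten
Reversed (n..1): ten | upon | describe | leader
Result = "ten upon describe leader"


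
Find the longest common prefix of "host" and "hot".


Word 1: "host"
Word 2: "hot"
Comparing from start:
  Pos 0: 'h' == 'h'
  Pos 1: 'o' == 'o'
  Pos 2: 's' != 't' (stop)
LCP = "ho" (length 2)


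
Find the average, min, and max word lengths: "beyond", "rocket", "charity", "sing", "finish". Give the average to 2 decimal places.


Lengths: "beyond"=6, "rocket"=6, "charity"=7, "sing"=4, "finish"=6
Sum = 29, Count = 5
Average = 29/5 = 5.80
= avg=5.80, min=4, max=7


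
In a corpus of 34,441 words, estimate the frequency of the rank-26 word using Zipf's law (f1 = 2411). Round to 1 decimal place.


Zipf's law: f(r) = f(1) / r
f(1) = 2411
f(26) = 2411 / 26
= 92.7 occurrences


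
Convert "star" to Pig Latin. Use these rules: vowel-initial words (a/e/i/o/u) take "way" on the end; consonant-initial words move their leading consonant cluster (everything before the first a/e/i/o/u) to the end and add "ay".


Word: "star"
Starts with consonant(s) → move to end, add 'ay'
Consonant cluster: "st"
Pig Latin = "arstay"


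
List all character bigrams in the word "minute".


Word: "minute" (length 6)
Number of bigrams = 6 - 2 + 1 = 5
  Position 0: "mi"
  Position 1: "in"
  Position 2: "nu"
  Position 3: "ut"
  Position 4: "te"
Bigrams = "mi", "in", "nu", "ut", "te"


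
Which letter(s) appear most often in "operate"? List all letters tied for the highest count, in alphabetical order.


Word: "operate"
Letter counts:
  'a': 1
  'e': 2
  'o': 1
  'p': 1
  'r': 1
  't': 1
Maximum count = 2
Most frequent = 'e' (2 times each)


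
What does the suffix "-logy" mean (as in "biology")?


Suffix: -logy
Example: biology = bio- + -logy
Meaning = study of


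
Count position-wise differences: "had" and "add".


Comparing character by character (same length = 3):
  Pos 0: 'h' vs 'a' !=
  Pos 1: 'a' vs 'd' !=
  Pos 2: 'd' vs 'd' =
Hamming distance = 2


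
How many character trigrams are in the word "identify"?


Word: "identify" (length 8)
Number of 3-grams = length - 3 + 1 = 8 - 3 + 1
= 6


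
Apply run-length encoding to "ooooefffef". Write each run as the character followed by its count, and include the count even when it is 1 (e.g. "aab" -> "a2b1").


String: "ooooefffef"
Scanning for consecutive runs:
  'o' x 4
  'e' x 1
  'f' x 3
  'e' x 1
  'f' x 1
RLE = "o4e1f3e1f1"


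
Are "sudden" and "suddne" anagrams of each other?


Word 1: "sudden" → sorted: ddensu
Word 2: "suddne" → sorted: ddensu
Same letters? ddensu == ddensu
Anagram = Yes


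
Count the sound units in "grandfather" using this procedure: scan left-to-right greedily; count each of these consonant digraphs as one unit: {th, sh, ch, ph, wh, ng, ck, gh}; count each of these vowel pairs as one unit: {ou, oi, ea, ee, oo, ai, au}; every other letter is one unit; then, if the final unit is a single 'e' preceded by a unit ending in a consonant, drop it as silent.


Word: "grandfather" (11 letters)
Left-to-right scan:
  1. 'g' (letter)
  2. 'r' (letter)
  3. 'a' (letter)
  4. 'n' (letter)
  5. 'd' (letter)
  6. 'f' (letter)
  7. 'a' (letter)
  8. 'th' (digraph)
  9. 'e' (letter)
  10. 'r' (letter)
Units from scan: 10
Sound units = 10 units


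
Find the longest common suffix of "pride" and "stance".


Word 1: "pride"
Word 2: "stance"
Comparing from end:
  Pos -1: 'e' == 'e'
  Pos -2: 'd' != 'c' (stop)
LCS = "e" (length 1)


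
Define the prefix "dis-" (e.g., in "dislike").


Prefix: dis-
Example: dislike (dis- + like)
Meaning = not / opposite


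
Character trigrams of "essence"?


Word: "essence" (length 7)
Number of trigrams = 7 - 3 + 1 = 5
  Position 0: "ess"
  Position 1: "sse"
  Position 2: "sen"
  Position 3: "enc"
  Position 4: "nce"
Trigrams = "ess", "sse", "sen", "enc", "nce"


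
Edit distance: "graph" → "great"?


Word 1: "graph" (length 5)
Word 2: "great" (length 5)
One optimal edit sequence (insert/delete/substitute each cost 1):
  1. keep 'g'
  2. keep 'r'
  3. substitute 'a' -> 'e'  (+1)
  4. substitute 'p' -> 'a'  (+1)
  5. substitute 'h' -> 't'  (+1)
Total edit operations: 3
Edit distance = 3


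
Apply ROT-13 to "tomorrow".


Word: "tomorrow"
Shift: 13
Each letter → (letter + shift) mod 26:
  't' (19) + 13 = 6 → 'g'
  'o' (14) + 13 = 1 → 'b'
  'm' (12) + 13 = 25 → 'z'
  'o' (14) + 13 = 1 → 'b'
  'r' (17) + 13 = 4 → 'e'
  'r' (17) + 13 = 4 → 'e'
  'o' (14) + 13 = 1 → 'b'
  'w' (22) + 13 = 9 → 'j'
Result = "gbzbeebj"


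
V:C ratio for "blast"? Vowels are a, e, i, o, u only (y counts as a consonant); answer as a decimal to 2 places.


Word: "blast"
Vowels (a,e,i,o,u): 1
Consonants: 4
Ratio = 1/4
= 0.25


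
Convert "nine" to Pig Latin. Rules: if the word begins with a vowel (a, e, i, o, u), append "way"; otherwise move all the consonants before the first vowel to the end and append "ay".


Word: "nine"
Starts with consonant(s) → move to end, add 'ay'
Consonant cluster: "n"
Pig Latin = "inenay"


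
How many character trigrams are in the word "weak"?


Word: "weak" (length 4)
Number of 3-grams = length - 3 + 1 = 4 - 3 + 1
= 2


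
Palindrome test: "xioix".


Word: "xioix"
Reversed: "xioix"
Forward == Backward? xioix == xioix
Palindrome = Yes


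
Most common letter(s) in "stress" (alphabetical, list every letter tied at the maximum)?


Word: "stress"
Letter counts:
  'e': 1
  'r': 1
  's': 3
  't': 1
Maximum count = 3
Most frequent = 's' (3 times each)


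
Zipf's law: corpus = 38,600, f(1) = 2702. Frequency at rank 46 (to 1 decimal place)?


Zipf's law: f(r) = f(1) / r
f(1) = 2702
f(46) = 2702 / 46
= 58.7 occurrences


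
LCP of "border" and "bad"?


Word 1: "border"
Word 2: "bad"
Comparing from start:
  Pos 0: 'b' == 'b'
  Pos 1: 'o' != 'a' (stop)
LCP = "b" (length 1)


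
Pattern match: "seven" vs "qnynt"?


Pattern of "seven": [0, 1, 2, 1, 3]
Pattern of "qnynt": [0, 1, 2, 1, 3]
Patterns match
Same pattern = Yes


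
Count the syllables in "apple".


Word: "apple"
Syllable breakdown: ap | ple
Counting: 2 parts
= 2 syllables


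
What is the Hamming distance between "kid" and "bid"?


Comparing character by character (same length = 3):
  Pos 0: 'k' vs 'b' !=
  Pos 1: 'i' vs 'i' =
  Pos 2: 'd' vs 'd' =
Hamming distance = 1


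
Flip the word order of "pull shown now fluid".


Original: "pull shown now fluid"
Words (1..n): pull | shown | now | fluid
Reversed (n..1): fluid | now | shown | pull
Result = "fluid now shown pull"


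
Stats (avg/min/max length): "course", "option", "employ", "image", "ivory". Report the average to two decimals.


Lengths: "course"=6, "option"=6, "employ"=6, "image"=5, "ivory"=5
Sum = 28, Count = 5
Average = 28/5 = 5.60
= avg=5.60, min=5, max=6


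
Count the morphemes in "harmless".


Word: "harmless"
Morphemes: harm + -less
Each morpheme carries meaning
= 2 morphemes


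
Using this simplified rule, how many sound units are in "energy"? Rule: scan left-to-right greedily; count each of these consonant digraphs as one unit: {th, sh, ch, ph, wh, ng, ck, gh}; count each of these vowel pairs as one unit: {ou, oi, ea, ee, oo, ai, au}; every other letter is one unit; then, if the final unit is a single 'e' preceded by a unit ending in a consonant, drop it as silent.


Word: "energy" (6 letters)
Left-to-right scan:
  1. 'e' (letter)
  2. 'n' (letter)
  3. 'e' (letter)
  4. 'r' (letter)
  5. 'g' (letter)
  6. 'y' (letter)
Units from scan: 6
Sound units = 6 units


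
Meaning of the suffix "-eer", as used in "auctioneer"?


Suffix: -eer
As in: auctioneer -> auction + -eer
Meaning = one who is concerned with


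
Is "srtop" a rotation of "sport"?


Word: "sport", Candidate: "srtop"
Method: check if candidate is substring of word+word
"sportsport" contains "srtop"? No
Is rotation = No


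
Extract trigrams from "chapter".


Word: "chapter" (length 7)
Number of trigrams = 7 - 3 + 1 = 5
  Position 0: "cha"
  Position 1: "hap"
  Position 2: "apt"
  Position 3: "pte"
  Position 4: "ter"
Trigrams = "cha", "hap", "apt", "pte", "ter"


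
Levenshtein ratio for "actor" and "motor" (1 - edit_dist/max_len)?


Word 1: "actor" (length 5)
Word 2: "motor" (length 5)
One optimal edit sequence:
  1. substitute 'a' -> 'm'  (+1)
  2. substitute 'c' -> 'o'  (+1)
  3. keep 't'
  4. keep 'o'
  5. keep 'r'
Edit distance = 2
Max length = max(5, 5) = 5
Similarity = 1 - 2/5
= 0.6000


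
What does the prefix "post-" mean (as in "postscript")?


Prefix: post-
As in: postscript -> post- + script
Meaning = after


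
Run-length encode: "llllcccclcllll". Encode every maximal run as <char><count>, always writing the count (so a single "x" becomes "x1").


String: "llllcccclcllll"
Scanning for consecutive runs:
  'l' x 4
  'c' x 4
  'l' x 1
  'c' x 1
  'l' x 4
RLE = "l4c4l1c1l4"


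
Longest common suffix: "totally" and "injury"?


Word 1: "totally"
Word 2: "injury"
Comparing from end:
  Pos -1: 'y' == 'y'
  Pos -2: 'l' != 'r' (stop)
LCS = "y" (length 1)


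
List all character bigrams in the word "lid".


Word: "lid" (length 3)
Number of bigrams = 3 - 2 + 1 = 2
  Position 0: "li"
  Position 1: "id"
Bigrams = "li", "id"


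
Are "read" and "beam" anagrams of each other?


Word 1: "read" → sorted: ader
Word 2: "beam" → sorted: abem
Same letters? ader != abem
Anagram = No


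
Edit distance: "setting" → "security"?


Word 1: "setting" (length 7)
Word 2: "security" (length 8)
One optimal edit sequence (insert/delete/substitute each cost 1):
  1. keep 's'
  2. keep 'e'
  3. insert 'c'  (+1)
  4. substitute 't' -> 'u'  (+1)
  5. substitute 't' -> 'r'  (+1)
  6. keep 'i'
  7. substitute 'n' -> 't'  (+1)
  8. substitute 'g' -> 'y'  (+1)
Total edit operations: 5
Edit distance = 5


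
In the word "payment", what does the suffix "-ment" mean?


Suffix: -ment
As in: payment -> pay + -ment
Meaning = result of action


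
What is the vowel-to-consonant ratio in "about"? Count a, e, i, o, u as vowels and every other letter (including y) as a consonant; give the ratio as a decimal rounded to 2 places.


Word: "about"
Vowels (a,e,i,o,u): 3
Consonants: 2
Ratio = 3/2
= 1.50


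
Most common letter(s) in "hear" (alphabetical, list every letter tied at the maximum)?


Word: "hear"
Letter counts:
  'a': 1
  'e': 1
  'h': 1
  'r': 1
Maximum count = 1
Most frequent = 'a', 'e', 'h', 'r' (1 time each)


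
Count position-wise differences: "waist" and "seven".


Comparing character by character (same length = 5):
  Pos 0: 'w' vs 's' !=
  Pos 1: 'a' vs 'e' !=
  Pos 2: 'i' vs 'v' !=
  Pos 3: 's' vs 'e' !=
  Pos 4: 't' vs 'n' !=
Hamming distance = 5


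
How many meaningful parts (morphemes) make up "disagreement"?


Word: "disagreement"
Morphemes: dis- + agree + -ment
Each morpheme carries meaning
= 3 morphemes


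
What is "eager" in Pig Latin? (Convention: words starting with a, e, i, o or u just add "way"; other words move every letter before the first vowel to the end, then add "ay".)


Word: "eager"
Starts with vowel → add 'way'
Pig Latin = "eagerway"


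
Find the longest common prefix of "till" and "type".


Word 1: "till"
Word 2: "type"
Comparing from start:
  Pos 0: 't' == 't'
  Pos 1: 'i' != 'y' (stop)
LCP = "t" (length 1)


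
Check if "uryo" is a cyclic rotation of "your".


Word: "your", Candidate: "uryo"
Method: check if candidate is substring of word+word
"youryour" contains "uryo"? Yes
Is rotation = Yes


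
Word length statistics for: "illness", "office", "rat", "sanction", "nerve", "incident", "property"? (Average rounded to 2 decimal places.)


Lengths: "illness"=7, "office"=6, "rat"=3, "sanction"=8, "nerve"=5, "incident"=8, "property"=8
Sum = 45, Count = 7
Average = 45/7 = 6.43
= avg=6.43, min=3, max=8


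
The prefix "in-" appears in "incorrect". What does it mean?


Prefix: in-
Example: incorrect = in- + correct
Meaning = not / into


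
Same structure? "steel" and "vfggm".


Pattern of "steel": [0, 1, 2, 2, 3]
Pattern of "vfggm": [0, 1, 2, 2, 3]
Patterns match
Same pattern = Yes


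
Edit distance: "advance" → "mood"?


Word 1: "advance" (length 7)
Word 2: "mood" (length 4)
One optimal edit sequence (insert/delete/substitute each cost 1):
  1. delete 'a'  (+1)
  2. delete 'd'  (+1)
  3. delete 'v'  (+1)
  4. substitute 'a' -> 'm'  (+1)
  5. substitute 'n' -> 'o'  (+1)
  6. substitute 'c' -> 'o'  (+1)
  7. substitute 'e' -> 'd'  (+1)
Total edit operations: 7
Edit distance = 7


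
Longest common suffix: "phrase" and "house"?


Word 1: "phrase"
Word 2: "house"
Comparing from end:
  Pos -1: 'e' == 'e'
  Pos -2: 's' == 's'
  Pos -3: 'a' != 'u' (stop)
LCS = "se" (length 2)


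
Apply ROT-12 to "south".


Word: "south"
Shift: 12
Each letter → (letter + shift) mod 26:
  's' (18) + 12 = 4 → 'e'
  'o' (14) + 12 = 0 → 'a'
  'u' (20) + 12 = 6 → 'g'
  't' (19) + 12 = 5 → 'f'
  'h' (7) + 12 = 19 → 't'
Result = "eagft"
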